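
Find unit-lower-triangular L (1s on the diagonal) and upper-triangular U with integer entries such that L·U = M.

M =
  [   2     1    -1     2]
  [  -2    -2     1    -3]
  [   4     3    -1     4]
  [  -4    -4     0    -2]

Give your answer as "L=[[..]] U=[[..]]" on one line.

L=[[1,0,0,0],[-1,1,0,0],[2,-1,1,0],[-2,2,-2,1]] U=[[2,1,-1,2],[0,-1,0,-1],[0,0,1,-1],[0,0,0,2]]

  R1 -= -1·R0 → [0,-1,0,-1]
  R2 -= 2·R0 → [0,1,1,0]
  R3 -= -2·R0 → [0,-2,-2,2]
  R2 -= -1·R1 → [0,0,1,-1]
  R3 -= 2·R1 → [0,0,-2,4]
  R3 -= -2·R2 → [0,0,0,2]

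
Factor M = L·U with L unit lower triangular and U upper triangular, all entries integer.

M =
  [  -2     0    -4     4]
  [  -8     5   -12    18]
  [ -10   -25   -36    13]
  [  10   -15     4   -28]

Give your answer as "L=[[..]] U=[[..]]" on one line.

L=[[1,0,0,0],[4,1,0,0],[5,-5,1,0],[-5,-3,-1,1]] U=[[-2,0,-4,4],[0,5,4,2],[0,0,4,3],[0,0,0,1]]

  row1 -= 4·row0 → [0,5,4,2]
  row2 -= 5·row0 → [0,-25,-16,-7]
  row3 -= -5·row0 → [0,-15,-16,-8]
  row2 -= -5·row1 → [0,0,4,3]
  row3 -= -3·row1 → [0,0,-4,-2]
  row3 -= -1·row2 → [0,0,0,1]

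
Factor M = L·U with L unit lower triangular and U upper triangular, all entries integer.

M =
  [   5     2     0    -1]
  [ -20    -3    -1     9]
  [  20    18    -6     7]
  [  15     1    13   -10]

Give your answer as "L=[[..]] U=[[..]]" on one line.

  row1 -= -4·row0 → [0,5,-1,5]
  row2 -= 4·row0 → [0,10,-6,11]
  row3 -= 3·row0 → [0,-5,13,-7]
  row2 -= 2·row1 → [0,0,-4,1]
  row3 -= -1·row1 → [0,0,12,-2]
  row3 -= -3·row2 → [0,0,0,1]

L=[[1,0,0,0],[-4,1,0,0],[4,2,1,0],[3,-1,-3,1]] U=[[5,2,0,-1],[0,5,-1,5],[0,0,-4,1],[0,0,0,1]]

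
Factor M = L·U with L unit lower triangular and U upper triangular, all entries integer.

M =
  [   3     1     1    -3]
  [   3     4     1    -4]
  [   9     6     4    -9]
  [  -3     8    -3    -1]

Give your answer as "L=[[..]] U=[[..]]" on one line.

L=[[1,0,0,0],[1,1,0,0],[3,1,1,0],[-1,3,-2,1]] U=[[3,1,1,-3],[0,3,0,-1],[0,0,1,1],[0,0,0,1]]

  row1 -= 1·row0 → [0,3,0,-1]
  row2 -= 3·row0 → [0,3,1,0]
  row3 -= -1·row0 → [0,9,-2,-4]
  row2 -= 1·row1 → [0,0,1,1]
  row3 -= 3·row1 → [0,0,-2,-1]
  row3 -= -2·row2 → [0,0,0,1]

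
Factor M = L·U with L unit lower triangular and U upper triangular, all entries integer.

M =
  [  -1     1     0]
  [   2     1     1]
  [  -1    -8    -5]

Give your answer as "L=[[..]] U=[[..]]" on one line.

  R1 -= -2·R0 → [0,3,1]
  R2 -= 1·R0 → [0,-9,-5]
  R2 -= -3·R1 → [0,0,-2]

L=[[1,0,0],[-2,1,0],[1,-3,1]] U=[[-1,1,0],[0,3,1],[0,0,-2]]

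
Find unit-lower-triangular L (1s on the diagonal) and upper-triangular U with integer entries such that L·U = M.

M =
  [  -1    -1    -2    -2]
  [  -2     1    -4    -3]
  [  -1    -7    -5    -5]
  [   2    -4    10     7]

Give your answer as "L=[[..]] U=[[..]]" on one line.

  r1 -= 2·r0 → [0,3,0,1]
  r2 -= 1·r0 → [0,-6,-3,-3]
  r3 -= -2·r0 → [0,-6,6,3]
  r2 -= -2·r1 → [0,0,-3,-1]
  r3 -= -2·r1 → [0,0,6,5]
  r3 -= -2·r2 → [0,0,0,3]

L=[[1,0,0,0],[2,1,0,0],[1,-2,1,0],[-2,-2,-2,1]] U=[[-1,-1,-2,-2],[0,3,0,1],[0,0,-3,-1],[0,0,0,3]]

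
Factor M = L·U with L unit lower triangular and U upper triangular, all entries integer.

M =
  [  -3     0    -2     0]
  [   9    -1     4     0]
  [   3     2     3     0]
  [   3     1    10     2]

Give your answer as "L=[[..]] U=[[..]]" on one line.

L=[[1,0,0,0],[-3,1,0,0],[-1,-2,1,0],[-1,-1,-2,1]] U=[[-3,0,-2,0],[0,-1,-2,0],[0,0,-3,0],[0,0,0,2]]

  r1 -= -3·r0 → [0,-1,-2,0]
  r2 -= -1·r0 → [0,2,1,0]
  r3 -= -1·r0 → [0,1,8,2]
  r2 -= -2·r1 → [0,0,-3,0]
  r3 -= -1·r1 → [0,0,6,2]
  r3 -= -2·r2 → [0,0,0,2]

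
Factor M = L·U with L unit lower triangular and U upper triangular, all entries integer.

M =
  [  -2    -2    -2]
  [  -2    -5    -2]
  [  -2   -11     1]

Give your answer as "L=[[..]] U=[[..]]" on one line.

L=[[1,0,0],[1,1,0],[1,3,1]] U=[[-2,-2,-2],[0,-3,0],[0,0,3]]

  R1 -= 1·R0 → [0,-3,0]
  R2 -= 1·R0 → [0,-9,3]
  R2 -= 3·R1 → [0,0,3]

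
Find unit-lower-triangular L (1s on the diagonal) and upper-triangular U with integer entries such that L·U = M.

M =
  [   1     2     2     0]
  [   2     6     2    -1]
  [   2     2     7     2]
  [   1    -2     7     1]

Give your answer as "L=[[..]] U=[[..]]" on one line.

L=[[1,0,0,0],[2,1,0,0],[2,-1,1,0],[1,-2,1,1]] U=[[1,2,2,0],[0,2,-2,-1],[0,0,1,1],[0,0,0,-2]]

  r1 -= 2·r0 → [0,2,-2,-1]
  r2 -= 2·r0 → [0,-2,3,2]
  r3 -= 1·r0 → [0,-4,5,1]
  r2 -= -1·r1 → [0,0,1,1]
  r3 -= -2·r1 → [0,0,1,-1]
  r3 -= 1·r2 → [0,0,0,-2]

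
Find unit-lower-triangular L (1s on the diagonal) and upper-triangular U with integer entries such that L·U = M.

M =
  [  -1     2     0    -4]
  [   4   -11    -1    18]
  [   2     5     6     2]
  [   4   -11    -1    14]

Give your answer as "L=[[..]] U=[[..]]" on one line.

L=[[1,0,0,0],[-4,1,0,0],[-2,-3,1,0],[-4,1,0,1]] U=[[-1,2,0,-4],[0,-3,-1,2],[0,0,3,0],[0,0,0,-4]]

  R1 -= -4·R0 → [0,-3,-1,2]
  R2 -= -2·R0 → [0,9,6,-6]
  R3 -= -4·R0 → [0,-3,-1,-2]
  R2 -= -3·R1 → [0,0,3,0]
  R3 -= 1·R1 → [0,0,0,-4]
  R3 -= 0·R2 → [0,0,0,-4]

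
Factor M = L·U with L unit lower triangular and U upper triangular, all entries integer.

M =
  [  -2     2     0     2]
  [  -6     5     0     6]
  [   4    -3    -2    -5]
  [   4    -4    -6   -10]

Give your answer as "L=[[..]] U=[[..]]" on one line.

  r1 -= 3·r0 → [0,-1,0,0]
  r2 -= -2·r0 → [0,1,-2,-1]
  r3 -= -2·r0 → [0,0,-6,-6]
  r2 -= -1·r1 → [0,0,-2,-1]
  r3 -= 0·r1 → [0,0,-6,-6]
  r3 -= 3·r2 → [0,0,0,-3]

L=[[1,0,0,0],[3,1,0,0],[-2,-1,1,0],[-2,0,3,1]] U=[[-2,2,0,2],[0,-1,0,0],[0,0,-2,-1],[0,0,0,-3]]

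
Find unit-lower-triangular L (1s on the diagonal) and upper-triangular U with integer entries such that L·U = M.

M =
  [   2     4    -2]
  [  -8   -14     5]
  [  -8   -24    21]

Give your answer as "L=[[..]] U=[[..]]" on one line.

L=[[1,0,0],[-4,1,0],[-4,-4,1]] U=[[2,4,-2],[0,2,-3],[0,0,1]]

  row1 -= -4·row0 → [0,2,-3]
  row2 -= -4·row0 → [0,-8,13]
  row2 -= -4·row1 → [0,0,1]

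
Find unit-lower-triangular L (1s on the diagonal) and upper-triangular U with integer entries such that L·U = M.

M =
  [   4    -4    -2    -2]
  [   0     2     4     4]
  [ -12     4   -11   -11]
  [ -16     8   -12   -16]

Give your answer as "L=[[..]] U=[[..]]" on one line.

L=[[1,0,0,0],[0,1,0,0],[-3,-4,1,0],[-4,-4,4,1]] U=[[4,-4,-2,-2],[0,2,4,4],[0,0,-1,-1],[0,0,0,-4]]

  r1 -= 0·r0 → [0,2,4,4]
  r2 -= -3·r0 → [0,-8,-17,-17]
  r3 -= -4·r0 → [0,-8,-20,-24]
  r2 -= -4·r1 → [0,0,-1,-1]
  r3 -= -4·r1 → [0,0,-4,-8]
  r3 -= 4·r2 → [0,0,0,-4]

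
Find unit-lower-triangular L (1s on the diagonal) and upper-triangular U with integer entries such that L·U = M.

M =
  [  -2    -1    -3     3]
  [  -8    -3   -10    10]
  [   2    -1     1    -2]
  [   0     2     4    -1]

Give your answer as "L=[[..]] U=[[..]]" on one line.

  R1 -= 4·R0 → [0,1,2,-2]
  R2 -= -1·R0 → [0,-2,-2,1]
  R3 -= 0·R0 → [0,2,4,-1]
  R2 -= -2·R1 → [0,0,2,-3]
  R3 -= 2·R1 → [0,0,0,3]
  R3 -= 0·R2 → [0,0,0,3]

L=[[1,0,0,0],[4,1,0,0],[-1,-2,1,0],[0,2,0,1]] U=[[-2,-1,-3,3],[0,1,2,-2],[0,0,2,-3],[0,0,0,3]]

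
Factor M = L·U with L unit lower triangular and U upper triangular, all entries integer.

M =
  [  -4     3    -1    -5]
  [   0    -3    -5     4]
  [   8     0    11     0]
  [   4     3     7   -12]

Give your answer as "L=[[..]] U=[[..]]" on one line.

L=[[1,0,0,0],[0,1,0,0],[-2,-2,1,0],[-1,-2,4,1]] U=[[-4,3,-1,-5],[0,-3,-5,4],[0,0,-1,-2],[0,0,0,-1]]

  row1 -= 0·row0 → [0,-3,-5,4]
  row2 -= -2·row0 → [0,6,9,-10]
  row3 -= -1·row0 → [0,6,6,-17]
  row2 -= -2·row1 → [0,0,-1,-2]
  row3 -= -2·row1 → [0,0,-4,-9]
  row3 -= 4·row2 → [0,0,0,-1]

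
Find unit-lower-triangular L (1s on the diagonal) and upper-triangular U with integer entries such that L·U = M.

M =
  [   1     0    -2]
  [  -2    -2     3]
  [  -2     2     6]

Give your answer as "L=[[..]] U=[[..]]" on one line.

L=[[1,0,0],[-2,1,0],[-2,-1,1]] U=[[1,0,-2],[0,-2,-1],[0,0,1]]

  R1 -= -2·R0 → [0,-2,-1]
  R2 -= -2·R0 → [0,2,2]
  R2 -= -1·R1 → [0,0,1]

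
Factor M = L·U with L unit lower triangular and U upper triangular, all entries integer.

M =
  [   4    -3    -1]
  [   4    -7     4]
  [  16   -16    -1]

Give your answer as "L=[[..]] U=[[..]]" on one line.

L=[[1,0,0],[1,1,0],[4,1,1]] U=[[4,-3,-1],[0,-4,5],[0,0,-2]]

  R1 -= 1·R0 → [0,-4,5]
  R2 -= 4·R0 → [0,-4,3]
  R2 -= 1·R1 → [0,0,-2]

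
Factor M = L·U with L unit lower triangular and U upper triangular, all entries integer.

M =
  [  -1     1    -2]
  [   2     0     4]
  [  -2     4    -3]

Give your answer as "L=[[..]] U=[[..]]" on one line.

L=[[1,0,0],[-2,1,0],[2,1,1]] U=[[-1,1,-2],[0,2,0],[0,0,1]]

  r1 -= -2·r0 → [0,2,0]
  r2 -= 2·r0 → [0,2,1]
  r2 -= 1·r1 → [0,0,1]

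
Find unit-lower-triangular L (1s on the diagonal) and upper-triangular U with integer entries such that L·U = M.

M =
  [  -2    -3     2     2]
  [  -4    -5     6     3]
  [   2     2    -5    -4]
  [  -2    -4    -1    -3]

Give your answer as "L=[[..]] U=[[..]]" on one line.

L=[[1,0,0,0],[2,1,0,0],[-1,-1,1,0],[1,-1,1,1]] U=[[-2,-3,2,2],[0,1,2,-1],[0,0,-1,-3],[0,0,0,-3]]

  r1 -= 2·r0 → [0,1,2,-1]
  r2 -= -1·r0 → [0,-1,-3,-2]
  r3 -= 1·r0 → [0,-1,-3,-5]
  r2 -= -1·r1 → [0,0,-1,-3]
  r3 -= -1·r1 → [0,0,-1,-6]
  r3 -= 1·r2 → [0,0,0,-3]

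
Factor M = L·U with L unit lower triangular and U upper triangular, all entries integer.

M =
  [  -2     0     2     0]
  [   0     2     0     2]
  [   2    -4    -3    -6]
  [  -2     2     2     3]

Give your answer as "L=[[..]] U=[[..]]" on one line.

L=[[1,0,0,0],[0,1,0,0],[-1,-2,1,0],[1,1,0,1]] U=[[-2,0,2,0],[0,2,0,2],[0,0,-1,-2],[0,0,0,1]]

  r1 -= 0·r0 → [0,2,0,2]
  r2 -= -1·r0 → [0,-4,-1,-6]
  r3 -= 1·r0 → [0,2,0,3]
  r2 -= -2·r1 → [0,0,-1,-2]
  r3 -= 1·r1 → [0,0,0,1]
  r3 -= 0·r2 → [0,0,0,1]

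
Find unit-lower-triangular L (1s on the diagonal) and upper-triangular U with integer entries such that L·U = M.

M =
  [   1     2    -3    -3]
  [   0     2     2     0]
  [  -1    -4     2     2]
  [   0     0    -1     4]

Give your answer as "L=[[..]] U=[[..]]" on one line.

L=[[1,0,0,0],[0,1,0,0],[-1,-1,1,0],[0,0,-1,1]] U=[[1,2,-3,-3],[0,2,2,0],[0,0,1,-1],[0,0,0,3]]

  R1 -= 0·R0 → [0,2,2,0]
  R2 -= -1·R0 → [0,-2,-1,-1]
  R3 -= 0·R0 → [0,0,-1,4]
  R2 -= -1·R1 → [0,0,1,-1]
  R3 -= 0·R1 → [0,0,-1,4]
  R3 -= -1·R2 → [0,0,0,3]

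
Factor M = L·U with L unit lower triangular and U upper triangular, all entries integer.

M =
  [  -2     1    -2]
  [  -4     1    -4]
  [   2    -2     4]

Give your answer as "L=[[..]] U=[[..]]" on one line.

L=[[1,0,0],[2,1,0],[-1,1,1]] U=[[-2,1,-2],[0,-1,0],[0,0,2]]

  r1 -= 2·r0 → [0,-1,0]
  r2 -= -1·r0 → [0,-1,2]
  r2 -= 1·r1 → [0,0,2]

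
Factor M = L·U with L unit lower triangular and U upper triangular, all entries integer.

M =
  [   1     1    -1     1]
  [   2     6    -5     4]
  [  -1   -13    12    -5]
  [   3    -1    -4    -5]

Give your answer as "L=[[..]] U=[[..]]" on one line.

  R1 -= 2·R0 → [0,4,-3,2]
  R2 -= -1·R0 → [0,-12,11,-4]
  R3 -= 3·R0 → [0,-4,-1,-8]
  R2 -= -3·R1 → [0,0,2,2]
  R3 -= -1·R1 → [0,0,-4,-6]
  R3 -= -2·R2 → [0,0,0,-2]

L=[[1,0,0,0],[2,1,0,0],[-1,-3,1,0],[3,-1,-2,1]] U=[[1,1,-1,1],[0,4,-3,2],[0,0,2,2],[0,0,0,-2]]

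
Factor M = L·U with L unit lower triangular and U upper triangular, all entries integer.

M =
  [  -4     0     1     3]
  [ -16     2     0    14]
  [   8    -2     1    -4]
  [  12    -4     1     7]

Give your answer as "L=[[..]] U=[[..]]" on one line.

L=[[1,0,0,0],[4,1,0,0],[-2,-1,1,0],[-3,-2,4,1]] U=[[-4,0,1,3],[0,2,-4,2],[0,0,-1,4],[0,0,0,4]]

  r1 -= 4·r0 → [0,2,-4,2]
  r2 -= -2·r0 → [0,-2,3,2]
  r3 -= -3·r0 → [0,-4,4,16]
  r2 -= -1·r1 → [0,0,-1,4]
  r3 -= -2·r1 → [0,0,-4,20]
  r3 -= 4·r2 → [0,0,0,4]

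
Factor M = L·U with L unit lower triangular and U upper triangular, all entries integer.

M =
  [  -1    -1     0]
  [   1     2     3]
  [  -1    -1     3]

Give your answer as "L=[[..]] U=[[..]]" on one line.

L=[[1,0,0],[-1,1,0],[1,0,1]] U=[[-1,-1,0],[0,1,3],[0,0,3]]

  row1 -= -1·row0 → [0,1,3]
  row2 -= 1·row0 → [0,0,3]
  row2 -= 0·row1 → [0,0,3]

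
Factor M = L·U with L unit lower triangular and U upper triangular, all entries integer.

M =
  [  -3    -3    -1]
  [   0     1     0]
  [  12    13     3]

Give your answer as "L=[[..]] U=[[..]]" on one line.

L=[[1,0,0],[0,1,0],[-4,1,1]] U=[[-3,-3,-1],[0,1,0],[0,0,-1]]

  r1 -= 0·r0 → [0,1,0]
  r2 -= -4·r0 → [0,1,-1]
  r2 -= 1·r1 → [0,0,-1]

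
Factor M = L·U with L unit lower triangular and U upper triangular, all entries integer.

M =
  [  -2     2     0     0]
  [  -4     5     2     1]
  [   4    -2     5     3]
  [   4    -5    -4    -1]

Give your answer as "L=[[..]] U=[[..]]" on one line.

  r1 -= 2·r0 → [0,1,2,1]
  r2 -= -2·r0 → [0,2,5,3]
  r3 -= -2·r0 → [0,-1,-4,-1]
  r2 -= 2·r1 → [0,0,1,1]
  r3 -= -1·r1 → [0,0,-2,0]
  r3 -= -2·r2 → [0,0,0,2]

L=[[1,0,0,0],[2,1,0,0],[-2,2,1,0],[-2,-1,-2,1]] U=[[-2,2,0,0],[0,1,2,1],[0,0,1,1],[0,0,0,2]]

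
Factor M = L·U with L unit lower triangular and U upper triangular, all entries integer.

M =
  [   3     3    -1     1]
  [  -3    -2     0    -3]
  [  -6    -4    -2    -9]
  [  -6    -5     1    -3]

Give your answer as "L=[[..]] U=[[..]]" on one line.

L=[[1,0,0,0],[-1,1,0,0],[-2,2,1,0],[-2,1,0,1]] U=[[3,3,-1,1],[0,1,-1,-2],[0,0,-2,-3],[0,0,0,1]]

  r1 -= -1·r0 → [0,1,-1,-2]
  r2 -= -2·r0 → [0,2,-4,-7]
  r3 -= -2·r0 → [0,1,-1,-1]
  r2 -= 2·r1 → [0,0,-2,-3]
  r3 -= 1·r1 → [0,0,0,1]
  r3 -= 0·r2 → [0,0,0,1]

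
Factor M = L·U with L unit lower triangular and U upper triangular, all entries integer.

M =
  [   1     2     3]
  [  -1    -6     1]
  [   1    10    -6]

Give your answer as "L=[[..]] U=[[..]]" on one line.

  row1 -= -1·row0 → [0,-4,4]
  row2 -= 1·row0 → [0,8,-9]
  row2 -= -2·row1 → [0,0,-1]

L=[[1,0,0],[-1,1,0],[1,-2,1]] U=[[1,2,3],[0,-4,4],[0,0,-1]]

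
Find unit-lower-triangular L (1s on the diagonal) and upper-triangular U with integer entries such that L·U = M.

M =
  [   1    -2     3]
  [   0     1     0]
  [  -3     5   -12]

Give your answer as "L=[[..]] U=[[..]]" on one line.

L=[[1,0,0],[0,1,0],[-3,-1,1]] U=[[1,-2,3],[0,1,0],[0,0,-3]]

  row1 -= 0·row0 → [0,1,0]
  row2 -= -3·row0 → [0,-1,-3]
  row2 -= -1·row1 → [0,0,-3]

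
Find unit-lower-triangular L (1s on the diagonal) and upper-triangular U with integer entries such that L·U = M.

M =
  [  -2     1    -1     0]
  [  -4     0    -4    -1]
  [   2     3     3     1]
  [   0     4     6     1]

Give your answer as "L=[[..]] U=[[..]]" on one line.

L=[[1,0,0,0],[2,1,0,0],[-1,-2,1,0],[0,-2,-1,1]] U=[[-2,1,-1,0],[0,-2,-2,-1],[0,0,-2,-1],[0,0,0,-2]]

  row1 -= 2·row0 → [0,-2,-2,-1]
  row2 -= -1·row0 → [0,4,2,1]
  row3 -= 0·row0 → [0,4,6,1]
  row2 -= -2·row1 → [0,0,-2,-1]
  row3 -= -2·row1 → [0,0,2,-1]
  row3 -= -1·row2 → [0,0,0,-2]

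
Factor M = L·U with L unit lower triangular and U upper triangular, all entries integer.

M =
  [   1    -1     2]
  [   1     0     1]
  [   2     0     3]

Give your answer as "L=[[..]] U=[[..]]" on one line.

L=[[1,0,0],[1,1,0],[2,2,1]] U=[[1,-1,2],[0,1,-1],[0,0,1]]

  r1 -= 1·r0 → [0,1,-1]
  r2 -= 2·r0 → [0,2,-1]
  r2 -= 2·r1 → [0,0,1]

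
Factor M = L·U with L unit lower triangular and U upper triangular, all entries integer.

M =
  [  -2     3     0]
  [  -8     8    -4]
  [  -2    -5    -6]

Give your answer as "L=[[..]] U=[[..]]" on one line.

L=[[1,0,0],[4,1,0],[1,2,1]] U=[[-2,3,0],[0,-4,-4],[0,0,2]]

  r1 -= 4·r0 → [0,-4,-4]
  r2 -= 1·r0 → [0,-8,-6]
  r2 -= 2·r1 → [0,0,2]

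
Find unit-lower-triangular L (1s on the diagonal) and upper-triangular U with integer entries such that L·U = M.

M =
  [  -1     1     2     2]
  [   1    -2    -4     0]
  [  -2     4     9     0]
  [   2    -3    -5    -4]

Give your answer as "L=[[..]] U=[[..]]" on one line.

L=[[1,0,0,0],[-1,1,0,0],[2,-2,1,0],[-2,1,1,1]] U=[[-1,1,2,2],[0,-1,-2,2],[0,0,1,0],[0,0,0,-2]]

  row1 -= -1·row0 → [0,-1,-2,2]
  row2 -= 2·row0 → [0,2,5,-4]
  row3 -= -2·row0 → [0,-1,-1,0]
  row2 -= -2·row1 → [0,0,1,0]
  row3 -= 1·row1 → [0,0,1,-2]
  row3 -= 1·row2 → [0,0,0,-2]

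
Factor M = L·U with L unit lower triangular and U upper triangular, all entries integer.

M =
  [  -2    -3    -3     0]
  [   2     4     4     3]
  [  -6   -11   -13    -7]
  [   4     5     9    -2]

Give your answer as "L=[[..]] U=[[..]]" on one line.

L=[[1,0,0,0],[-1,1,0,0],[3,-2,1,0],[-2,-1,-2,1]] U=[[-2,-3,-3,0],[0,1,1,3],[0,0,-2,-1],[0,0,0,-1]]

  r1 -= -1·r0 → [0,1,1,3]
  r2 -= 3·r0 → [0,-2,-4,-7]
  r3 -= -2·r0 → [0,-1,3,-2]
  r2 -= -2·r1 → [0,0,-2,-1]
  r3 -= -1·r1 → [0,0,4,1]
  r3 -= -2·r2 → [0,0,0,-1]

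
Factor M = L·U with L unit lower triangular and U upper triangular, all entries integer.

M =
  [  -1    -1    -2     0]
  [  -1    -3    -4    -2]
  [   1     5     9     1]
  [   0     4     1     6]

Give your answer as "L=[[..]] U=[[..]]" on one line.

  r1 -= 1·r0 → [0,-2,-2,-2]
  r2 -= -1·r0 → [0,4,7,1]
  r3 -= 0·r0 → [0,4,1,6]
  r2 -= -2·r1 → [0,0,3,-3]
  r3 -= -2·r1 → [0,0,-3,2]
  r3 -= -1·r2 → [0,0,0,-1]

L=[[1,0,0,0],[1,1,0,0],[-1,-2,1,0],[0,-2,-1,1]] U=[[-1,-1,-2,0],[0,-2,-2,-2],[0,0,3,-3],[0,0,0,-1]]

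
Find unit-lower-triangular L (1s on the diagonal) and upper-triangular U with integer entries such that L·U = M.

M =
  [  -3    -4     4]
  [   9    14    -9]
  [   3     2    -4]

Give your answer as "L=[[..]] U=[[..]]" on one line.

L=[[1,0,0],[-3,1,0],[-1,-1,1]] U=[[-3,-4,4],[0,2,3],[0,0,3]]

  row1 -= -3·row0 → [0,2,3]
  row2 -= -1·row0 → [0,-2,0]
  row2 -= -1·row1 → [0,0,3]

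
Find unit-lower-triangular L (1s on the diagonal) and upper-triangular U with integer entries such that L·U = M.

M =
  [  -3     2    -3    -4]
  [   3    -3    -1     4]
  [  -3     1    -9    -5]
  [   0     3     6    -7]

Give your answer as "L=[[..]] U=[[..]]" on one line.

  r1 -= -1·r0 → [0,-1,-4,0]
  r2 -= 1·r0 → [0,-1,-6,-1]
  r3 -= 0·r0 → [0,3,6,-7]
  r2 -= 1·r1 → [0,0,-2,-1]
  r3 -= -3·r1 → [0,0,-6,-7]
  r3 -= 3·r2 → [0,0,0,-4]

L=[[1,0,0,0],[-1,1,0,0],[1,1,1,0],[0,-3,3,1]] U=[[-3,2,-3,-4],[0,-1,-4,0],[0,0,-2,-1],[0,0,0,-4]]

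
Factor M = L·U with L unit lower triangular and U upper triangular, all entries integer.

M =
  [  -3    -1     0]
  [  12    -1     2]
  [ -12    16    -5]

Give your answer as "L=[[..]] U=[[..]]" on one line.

  r1 -= -4·r0 → [0,-5,2]
  r2 -= 4·r0 → [0,20,-5]
  r2 -= -4·r1 → [0,0,3]

L=[[1,0,0],[-4,1,0],[4,-4,1]] U=[[-3,-1,0],[0,-5,2],[0,0,3]]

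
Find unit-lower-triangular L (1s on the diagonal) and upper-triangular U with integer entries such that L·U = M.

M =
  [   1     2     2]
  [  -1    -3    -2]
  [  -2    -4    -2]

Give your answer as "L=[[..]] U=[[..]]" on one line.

  R1 -= -1·R0 → [0,-1,0]
  R2 -= -2·R0 → [0,0,2]
  R2 -= 0·R1 → [0,0,2]

L=[[1,0,0],[-1,1,0],[-2,0,1]] U=[[1,2,2],[0,-1,0],[0,0,2]]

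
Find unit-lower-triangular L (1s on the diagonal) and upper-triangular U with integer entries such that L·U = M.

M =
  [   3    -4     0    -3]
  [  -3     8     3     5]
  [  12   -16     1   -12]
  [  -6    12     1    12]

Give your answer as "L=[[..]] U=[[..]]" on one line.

  R1 -= -1·R0 → [0,4,3,2]
  R2 -= 4·R0 → [0,0,1,0]
  R3 -= -2·R0 → [0,4,1,6]
  R2 -= 0·R1 → [0,0,1,0]
  R3 -= 1·R1 → [0,0,-2,4]
  R3 -= -2·R2 → [0,0,0,4]

L=[[1,0,0,0],[-1,1,0,0],[4,0,1,0],[-2,1,-2,1]] U=[[3,-4,0,-3],[0,4,3,2],[0,0,1,0],[0,0,0,4]]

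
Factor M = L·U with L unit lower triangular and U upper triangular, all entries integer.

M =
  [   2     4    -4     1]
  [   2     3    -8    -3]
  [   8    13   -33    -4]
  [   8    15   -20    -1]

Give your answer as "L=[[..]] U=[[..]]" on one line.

  R1 -= 1·R0 → [0,-1,-4,-4]
  R2 -= 4·R0 → [0,-3,-17,-8]
  R3 -= 4·R0 → [0,-1,-4,-5]
  R2 -= 3·R1 → [0,0,-5,4]
  R3 -= 1·R1 → [0,0,0,-1]
  R3 -= 0·R2 → [0,0,0,-1]

L=[[1,0,0,0],[1,1,0,0],[4,3,1,0],[4,1,0,1]] U=[[2,4,-4,1],[0,-1,-4,-4],[0,0,-5,4],[0,0,0,-1]]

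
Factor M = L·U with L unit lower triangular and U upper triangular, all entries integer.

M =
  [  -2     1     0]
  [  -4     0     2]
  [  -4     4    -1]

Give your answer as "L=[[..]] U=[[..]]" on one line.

  R1 -= 2·R0 → [0,-2,2]
  R2 -= 2·R0 → [0,2,-1]
  R2 -= -1·R1 → [0,0,1]

L=[[1,0,0],[2,1,0],[2,-1,1]] U=[[-2,1,0],[0,-2,2],[0,0,1]]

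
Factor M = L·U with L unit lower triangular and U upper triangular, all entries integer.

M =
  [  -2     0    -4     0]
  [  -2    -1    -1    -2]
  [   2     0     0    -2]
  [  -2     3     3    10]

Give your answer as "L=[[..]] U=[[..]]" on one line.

L=[[1,0,0,0],[1,1,0,0],[-1,0,1,0],[1,-3,-4,1]] U=[[-2,0,-4,0],[0,-1,3,-2],[0,0,-4,-2],[0,0,0,-4]]

  R1 -= 1·R0 → [0,-1,3,-2]
  R2 -= -1·R0 → [0,0,-4,-2]
  R3 -= 1·R0 → [0,3,7,10]
  R2 -= 0·R1 → [0,0,-4,-2]
  R3 -= -3·R1 → [0,0,16,4]
  R3 -= -4·R2 → [0,0,0,-4]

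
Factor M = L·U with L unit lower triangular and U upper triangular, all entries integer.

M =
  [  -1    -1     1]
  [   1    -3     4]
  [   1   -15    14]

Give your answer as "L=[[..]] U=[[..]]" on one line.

L=[[1,0,0],[-1,1,0],[-1,4,1]] U=[[-1,-1,1],[0,-4,5],[0,0,-5]]

  row1 -= -1·row0 → [0,-4,5]
  row2 -= -1·row0 → [0,-16,15]
  row2 -= 4·row1 → [0,0,-5]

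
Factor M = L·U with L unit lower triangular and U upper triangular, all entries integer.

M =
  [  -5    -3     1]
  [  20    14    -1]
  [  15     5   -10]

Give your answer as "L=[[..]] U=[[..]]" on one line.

L=[[1,0,0],[-4,1,0],[-3,-2,1]] U=[[-5,-3,1],[0,2,3],[0,0,-1]]

  row1 -= -4·row0 → [0,2,3]
  row2 -= -3·row0 → [0,-4,-7]
  row2 -= -2·row1 → [0,0,-1]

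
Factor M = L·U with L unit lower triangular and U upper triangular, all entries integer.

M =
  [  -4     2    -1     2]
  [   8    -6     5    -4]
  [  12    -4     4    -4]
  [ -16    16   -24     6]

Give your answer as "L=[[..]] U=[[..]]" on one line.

  r1 -= -2·r0 → [0,-2,3,0]
  r2 -= -3·r0 → [0,2,1,2]
  r3 -= 4·r0 → [0,8,-20,-2]
  r2 -= -1·r1 → [0,0,4,2]
  r3 -= -4·r1 → [0,0,-8,-2]
  r3 -= -2·r2 → [0,0,0,2]

L=[[1,0,0,0],[-2,1,0,0],[-3,-1,1,0],[4,-4,-2,1]] U=[[-4,2,-1,2],[0,-2,3,0],[0,0,4,2],[0,0,0,2]]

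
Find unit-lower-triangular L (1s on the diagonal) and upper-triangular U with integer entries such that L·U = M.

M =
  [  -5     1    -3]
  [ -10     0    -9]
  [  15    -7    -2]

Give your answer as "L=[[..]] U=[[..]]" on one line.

  r1 -= 2·r0 → [0,-2,-3]
  r2 -= -3·r0 → [0,-4,-11]
  r2 -= 2·r1 → [0,0,-5]

L=[[1,0,0],[2,1,0],[-3,2,1]] U=[[-5,1,-3],[0,-2,-3],[0,0,-5]]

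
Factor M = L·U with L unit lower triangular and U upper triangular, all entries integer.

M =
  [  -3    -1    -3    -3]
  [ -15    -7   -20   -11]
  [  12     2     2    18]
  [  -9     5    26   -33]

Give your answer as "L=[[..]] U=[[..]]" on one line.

  R1 -= 5·R0 → [0,-2,-5,4]
  R2 -= -4·R0 → [0,-2,-10,6]
  R3 -= 3·R0 → [0,8,35,-24]
  R2 -= 1·R1 → [0,0,-5,2]
  R3 -= -4·R1 → [0,0,15,-8]
  R3 -= -3·R2 → [0,0,0,-2]

L=[[1,0,0,0],[5,1,0,0],[-4,1,1,0],[3,-4,-3,1]] U=[[-3,-1,-3,-3],[0,-2,-5,4],[0,0,-5,2],[0,0,0,-2]]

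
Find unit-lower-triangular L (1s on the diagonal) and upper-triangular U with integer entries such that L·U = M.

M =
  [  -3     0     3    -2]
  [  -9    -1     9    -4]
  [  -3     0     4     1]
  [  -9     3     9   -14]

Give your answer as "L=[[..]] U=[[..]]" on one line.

  r1 -= 3·r0 → [0,-1,0,2]
  r2 -= 1·r0 → [0,0,1,3]
  r3 -= 3·r0 → [0,3,0,-8]
  r2 -= 0·r1 → [0,0,1,3]
  r3 -= -3·r1 → [0,0,0,-2]
  r3 -= 0·r2 → [0,0,0,-2]

L=[[1,0,0,0],[3,1,0,0],[1,0,1,0],[3,-3,0,1]] U=[[-3,0,3,-2],[0,-1,0,2],[0,0,1,3],[0,0,0,-2]]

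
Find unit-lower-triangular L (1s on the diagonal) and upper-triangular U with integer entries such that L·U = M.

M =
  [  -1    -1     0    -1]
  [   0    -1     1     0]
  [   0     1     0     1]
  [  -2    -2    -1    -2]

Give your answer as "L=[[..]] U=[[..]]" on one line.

  R1 -= 0·R0 → [0,-1,1,0]
  R2 -= 0·R0 → [0,1,0,1]
  R3 -= 2·R0 → [0,0,-1,0]
  R2 -= -1·R1 → [0,0,1,1]
  R3 -= 0·R1 → [0,0,-1,0]
  R3 -= -1·R2 → [0,0,0,1]

L=[[1,0,0,0],[0,1,0,0],[0,-1,1,0],[2,0,-1,1]] U=[[-1,-1,0,-1],[0,-1,1,0],[0,0,1,1],[0,0,0,1]]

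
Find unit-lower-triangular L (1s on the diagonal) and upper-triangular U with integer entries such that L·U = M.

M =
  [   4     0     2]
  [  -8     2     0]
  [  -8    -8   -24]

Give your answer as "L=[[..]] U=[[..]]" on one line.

  R1 -= -2·R0 → [0,2,4]
  R2 -= -2·R0 → [0,-8,-20]
  R2 -= -4·R1 → [0,0,-4]

L=[[1,0,0],[-2,1,0],[-2,-4,1]] U=[[4,0,2],[0,2,4],[0,0,-4]]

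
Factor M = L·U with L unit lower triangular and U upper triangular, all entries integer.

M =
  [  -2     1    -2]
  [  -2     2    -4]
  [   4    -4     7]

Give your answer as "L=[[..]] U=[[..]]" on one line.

L=[[1,0,0],[1,1,0],[-2,-2,1]] U=[[-2,1,-2],[0,1,-2],[0,0,-1]]

  row1 -= 1·row0 → [0,1,-2]
  row2 -= -2·row0 → [0,-2,3]
  row2 -= -2·row1 → [0,0,-1]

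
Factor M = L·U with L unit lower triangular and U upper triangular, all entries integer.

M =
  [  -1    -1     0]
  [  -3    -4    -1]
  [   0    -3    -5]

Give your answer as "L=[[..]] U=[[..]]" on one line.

  R1 -= 3·R0 → [0,-1,-1]
  R2 -= 0·R0 → [0,-3,-5]
  R2 -= 3·R1 → [0,0,-2]

L=[[1,0,0],[3,1,0],[0,3,1]] U=[[-1,-1,0],[0,-1,-1],[0,0,-2]]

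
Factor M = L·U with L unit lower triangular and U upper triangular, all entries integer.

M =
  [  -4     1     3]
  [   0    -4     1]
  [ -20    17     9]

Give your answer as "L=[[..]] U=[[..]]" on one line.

L=[[1,0,0],[0,1,0],[5,-3,1]] U=[[-4,1,3],[0,-4,1],[0,0,-3]]

  R1 -= 0·R0 → [0,-4,1]
  R2 -= 5·R0 → [0,12,-6]
  R2 -= -3·R1 → [0,0,-3]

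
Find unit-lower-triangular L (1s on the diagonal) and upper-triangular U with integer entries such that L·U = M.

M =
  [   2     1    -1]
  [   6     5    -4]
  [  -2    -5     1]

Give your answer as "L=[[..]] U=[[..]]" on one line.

  r1 -= 3·r0 → [0,2,-1]
  r2 -= -1·r0 → [0,-4,0]
  r2 -= -2·r1 → [0,0,-2]

L=[[1,0,0],[3,1,0],[-1,-2,1]] U=[[2,1,-1],[0,2,-1],[0,0,-2]]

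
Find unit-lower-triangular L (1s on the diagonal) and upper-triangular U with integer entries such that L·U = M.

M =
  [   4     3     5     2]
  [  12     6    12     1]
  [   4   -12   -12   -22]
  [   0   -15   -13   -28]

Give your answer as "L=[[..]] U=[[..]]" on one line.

L=[[1,0,0,0],[3,1,0,0],[1,5,1,0],[0,5,-1,1]] U=[[4,3,5,2],[0,-3,-3,-5],[0,0,-2,1],[0,0,0,-2]]

  r1 -= 3·r0 → [0,-3,-3,-5]
  r2 -= 1·r0 → [0,-15,-17,-24]
  r3 -= 0·r0 → [0,-15,-13,-28]
  r2 -= 5·r1 → [0,0,-2,1]
  r3 -= 5·r1 → [0,0,2,-3]
  r3 -= -1·r2 → [0,0,0,-2]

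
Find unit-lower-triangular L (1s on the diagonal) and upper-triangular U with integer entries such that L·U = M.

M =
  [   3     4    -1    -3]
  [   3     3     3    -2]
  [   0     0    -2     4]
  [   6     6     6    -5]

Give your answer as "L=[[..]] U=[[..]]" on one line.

  r1 -= 1·r0 → [0,-1,4,1]
  r2 -= 0·r0 → [0,0,-2,4]
  r3 -= 2·r0 → [0,-2,8,1]
  r2 -= 0·r1 → [0,0,-2,4]
  r3 -= 2·r1 → [0,0,0,-1]
  r3 -= 0·r2 → [0,0,0,-1]

L=[[1,0,0,0],[1,1,0,0],[0,0,1,0],[2,2,0,1]] U=[[3,4,-1,-3],[0,-1,4,1],[0,0,-2,4],[0,0,0,-1]]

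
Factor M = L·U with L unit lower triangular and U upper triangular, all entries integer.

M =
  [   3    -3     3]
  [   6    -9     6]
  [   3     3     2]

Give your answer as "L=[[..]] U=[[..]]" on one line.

  row1 -= 2·row0 → [0,-3,0]
  row2 -= 1·row0 → [0,6,-1]
  row2 -= -2·row1 → [0,0,-1]

L=[[1,0,0],[2,1,0],[1,-2,1]] U=[[3,-3,3],[0,-3,0],[0,0,-1]]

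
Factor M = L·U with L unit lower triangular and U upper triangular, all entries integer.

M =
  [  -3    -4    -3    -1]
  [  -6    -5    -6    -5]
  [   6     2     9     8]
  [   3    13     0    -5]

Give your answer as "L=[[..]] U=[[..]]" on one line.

  row1 -= 2·row0 → [0,3,0,-3]
  row2 -= -2·row0 → [0,-6,3,6]
  row3 -= -1·row0 → [0,9,-3,-6]
  row2 -= -2·row1 → [0,0,3,0]
  row3 -= 3·row1 → [0,0,-3,3]
  row3 -= -1·row2 → [0,0,0,3]

L=[[1,0,0,0],[2,1,0,0],[-2,-2,1,0],[-1,3,-1,1]] U=[[-3,-4,-3,-1],[0,3,0,-3],[0,0,3,0],[0,0,0,3]]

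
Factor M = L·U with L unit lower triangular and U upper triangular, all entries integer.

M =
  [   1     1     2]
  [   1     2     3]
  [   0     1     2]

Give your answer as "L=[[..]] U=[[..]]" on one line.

  row1 -= 1·row0 → [0,1,1]
  row2 -= 0·row0 → [0,1,2]
  row2 -= 1·row1 → [0,0,1]

L=[[1,0,0],[1,1,0],[0,1,1]] U=[[1,1,2],[0,1,1],[0,0,1]]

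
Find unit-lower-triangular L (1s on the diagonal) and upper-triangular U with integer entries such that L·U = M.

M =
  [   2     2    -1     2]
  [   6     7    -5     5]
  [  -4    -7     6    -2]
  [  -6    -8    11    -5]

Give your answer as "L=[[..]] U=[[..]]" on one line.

  R1 -= 3·R0 → [0,1,-2,-1]
  R2 -= -2·R0 → [0,-3,4,2]
  R3 -= -3·R0 → [0,-2,8,1]
  R2 -= -3·R1 → [0,0,-2,-1]
  R3 -= -2·R1 → [0,0,4,-1]
  R3 -= -2·R2 → [0,0,0,-3]

L=[[1,0,0,0],[3,1,0,0],[-2,-3,1,0],[-3,-2,-2,1]] U=[[2,2,-1,2],[0,1,-2,-1],[0,0,-2,-1],[0,0,0,-3]]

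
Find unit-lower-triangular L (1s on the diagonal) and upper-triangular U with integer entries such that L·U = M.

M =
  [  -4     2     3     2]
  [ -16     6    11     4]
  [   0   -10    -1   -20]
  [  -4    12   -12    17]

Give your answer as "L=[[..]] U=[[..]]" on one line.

L=[[1,0,0,0],[4,1,0,0],[0,5,1,0],[1,-5,-5,1]] U=[[-4,2,3,2],[0,-2,-1,-4],[0,0,4,0],[0,0,0,-5]]

  row1 -= 4·row0 → [0,-2,-1,-4]
  row2 -= 0·row0 → [0,-10,-1,-20]
  row3 -= 1·row0 → [0,10,-15,15]
  row2 -= 5·row1 → [0,0,4,0]
  row3 -= -5·row1 → [0,0,-20,-5]
  row3 -= -5·row2 → [0,0,0,-5]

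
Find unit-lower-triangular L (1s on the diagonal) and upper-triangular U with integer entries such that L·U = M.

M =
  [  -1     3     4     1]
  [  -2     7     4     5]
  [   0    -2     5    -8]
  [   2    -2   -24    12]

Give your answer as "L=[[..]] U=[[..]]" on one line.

L=[[1,0,0,0],[2,1,0,0],[0,-2,1,0],[-2,4,0,1]] U=[[-1,3,4,1],[0,1,-4,3],[0,0,-3,-2],[0,0,0,2]]

  row1 -= 2·row0 → [0,1,-4,3]
  row2 -= 0·row0 → [0,-2,5,-8]
  row3 -= -2·row0 → [0,4,-16,14]
  row2 -= -2·row1 → [0,0,-3,-2]
  row3 -= 4·row1 → [0,0,0,2]
  row3 -= 0·row2 → [0,0,0,2]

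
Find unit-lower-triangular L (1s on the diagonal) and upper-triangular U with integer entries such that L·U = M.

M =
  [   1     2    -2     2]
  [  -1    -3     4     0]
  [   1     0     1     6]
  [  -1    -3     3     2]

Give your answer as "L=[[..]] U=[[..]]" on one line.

  row1 -= -1·row0 → [0,-1,2,2]
  row2 -= 1·row0 → [0,-2,3,4]
  row3 -= -1·row0 → [0,-1,1,4]
  row2 -= 2·row1 → [0,0,-1,0]
  row3 -= 1·row1 → [0,0,-1,2]
  row3 -= 1·row2 → [0,0,0,2]

L=[[1,0,0,0],[-1,1,0,0],[1,2,1,0],[-1,1,1,1]] U=[[1,2,-2,2],[0,-1,2,2],[0,0,-1,0],[0,0,0,2]]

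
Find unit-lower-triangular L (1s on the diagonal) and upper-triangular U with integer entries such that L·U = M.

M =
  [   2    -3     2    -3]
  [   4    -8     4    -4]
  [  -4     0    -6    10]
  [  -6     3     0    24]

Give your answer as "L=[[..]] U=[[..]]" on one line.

L=[[1,0,0,0],[2,1,0,0],[-2,3,1,0],[-3,3,-3,1]] U=[[2,-3,2,-3],[0,-2,0,2],[0,0,-2,-2],[0,0,0,3]]

  R1 -= 2·R0 → [0,-2,0,2]
  R2 -= -2·R0 → [0,-6,-2,4]
  R3 -= -3·R0 → [0,-6,6,15]
  R2 -= 3·R1 → [0,0,-2,-2]
  R3 -= 3·R1 → [0,0,6,9]
  R3 -= -3·R2 → [0,0,0,3]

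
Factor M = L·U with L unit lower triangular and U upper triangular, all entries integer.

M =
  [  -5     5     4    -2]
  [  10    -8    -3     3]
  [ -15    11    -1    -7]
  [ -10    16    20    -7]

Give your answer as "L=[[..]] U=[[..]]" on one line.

L=[[1,0,0,0],[-2,1,0,0],[3,-2,1,0],[2,3,1,1]] U=[[-5,5,4,-2],[0,2,5,-1],[0,0,-3,-3],[0,0,0,3]]

  row1 -= -2·row0 → [0,2,5,-1]
  row2 -= 3·row0 → [0,-4,-13,-1]
  row3 -= 2·row0 → [0,6,12,-3]
  row2 -= -2·row1 → [0,0,-3,-3]
  row3 -= 3·row1 → [0,0,-3,0]
  row3 -= 1·row2 → [0,0,0,3]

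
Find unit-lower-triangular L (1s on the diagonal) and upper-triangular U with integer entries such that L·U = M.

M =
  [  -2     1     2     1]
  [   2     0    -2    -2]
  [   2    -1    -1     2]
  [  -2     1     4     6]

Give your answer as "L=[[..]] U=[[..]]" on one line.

  row1 -= -1·row0 → [0,1,0,-1]
  row2 -= -1·row0 → [0,0,1,3]
  row3 -= 1·row0 → [0,0,2,5]
  row2 -= 0·row1 → [0,0,1,3]
  row3 -= 0·row1 → [0,0,2,5]
  row3 -= 2·row2 → [0,0,0,-1]

L=[[1,0,0,0],[-1,1,0,0],[-1,0,1,0],[1,0,2,1]] U=[[-2,1,2,1],[0,1,0,-1],[0,0,1,3],[0,0,0,-1]]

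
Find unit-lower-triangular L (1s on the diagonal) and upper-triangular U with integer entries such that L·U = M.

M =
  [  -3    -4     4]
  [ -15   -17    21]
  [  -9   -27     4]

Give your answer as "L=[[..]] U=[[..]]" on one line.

  r1 -= 5·r0 → [0,3,1]
  r2 -= 3·r0 → [0,-15,-8]
  r2 -= -5·r1 → [0,0,-3]

L=[[1,0,0],[5,1,0],[3,-5,1]] U=[[-3,-4,4],[0,3,1],[0,0,-3]]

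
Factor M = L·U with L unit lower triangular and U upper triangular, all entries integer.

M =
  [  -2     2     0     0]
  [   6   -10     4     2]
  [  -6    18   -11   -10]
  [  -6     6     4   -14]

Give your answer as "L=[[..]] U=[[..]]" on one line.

  r1 -= -3·r0 → [0,-4,4,2]
  r2 -= 3·r0 → [0,12,-11,-10]
  r3 -= 3·r0 → [0,0,4,-14]
  r2 -= -3·r1 → [0,0,1,-4]
  r3 -= 0·r1 → [0,0,4,-14]
  r3 -= 4·r2 → [0,0,0,2]

L=[[1,0,0,0],[-3,1,0,0],[3,-3,1,0],[3,0,4,1]] U=[[-2,2,0,0],[0,-4,4,2],[0,0,1,-4],[0,0,0,2]]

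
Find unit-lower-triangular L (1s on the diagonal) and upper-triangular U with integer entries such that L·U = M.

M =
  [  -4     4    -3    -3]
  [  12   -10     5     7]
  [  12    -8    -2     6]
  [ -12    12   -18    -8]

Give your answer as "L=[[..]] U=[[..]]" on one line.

L=[[1,0,0,0],[-3,1,0,0],[-3,2,1,0],[3,0,3,1]] U=[[-4,4,-3,-3],[0,2,-4,-2],[0,0,-3,1],[0,0,0,-2]]

  row1 -= -3·row0 → [0,2,-4,-2]
  row2 -= -3·row0 → [0,4,-11,-3]
  row3 -= 3·row0 → [0,0,-9,1]
  row2 -= 2·row1 → [0,0,-3,1]
  row3 -= 0·row1 → [0,0,-9,1]
  row3 -= 3·row2 → [0,0,0,-2]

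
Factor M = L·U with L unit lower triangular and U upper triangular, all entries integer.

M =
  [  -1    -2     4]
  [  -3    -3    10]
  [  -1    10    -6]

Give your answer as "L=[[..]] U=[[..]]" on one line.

L=[[1,0,0],[3,1,0],[1,4,1]] U=[[-1,-2,4],[0,3,-2],[0,0,-2]]

  R1 -= 3·R0 → [0,3,-2]
  R2 -= 1·R0 → [0,12,-10]
  R2 -= 4·R1 → [0,0,-2]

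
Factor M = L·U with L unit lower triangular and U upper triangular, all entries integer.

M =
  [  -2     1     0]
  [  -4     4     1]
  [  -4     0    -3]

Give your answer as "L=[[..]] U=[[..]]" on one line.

L=[[1,0,0],[2,1,0],[2,-1,1]] U=[[-2,1,0],[0,2,1],[0,0,-2]]

  r1 -= 2·r0 → [0,2,1]
  r2 -= 2·r0 → [0,-2,-3]
  r2 -= -1·r1 → [0,0,-2]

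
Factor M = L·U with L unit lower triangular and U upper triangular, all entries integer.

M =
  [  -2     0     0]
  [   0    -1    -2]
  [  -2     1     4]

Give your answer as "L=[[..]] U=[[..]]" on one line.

L=[[1,0,0],[0,1,0],[1,-1,1]] U=[[-2,0,0],[0,-1,-2],[0,0,2]]

  r1 -= 0·r0 → [0,-1,-2]
  r2 -= 1·r0 → [0,1,4]
  r2 -= -1·r1 → [0,0,2]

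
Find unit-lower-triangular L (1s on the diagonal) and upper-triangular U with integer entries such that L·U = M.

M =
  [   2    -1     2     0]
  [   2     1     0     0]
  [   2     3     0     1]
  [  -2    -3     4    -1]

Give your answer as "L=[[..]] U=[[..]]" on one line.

  r1 -= 1·r0 → [0,2,-2,0]
  r2 -= 1·r0 → [0,4,-2,1]
  r3 -= -1·r0 → [0,-4,6,-1]
  r2 -= 2·r1 → [0,0,2,1]
  r3 -= -2·r1 → [0,0,2,-1]
  r3 -= 1·r2 → [0,0,0,-2]

L=[[1,0,0,0],[1,1,0,0],[1,2,1,0],[-1,-2,1,1]] U=[[2,-1,2,0],[0,2,-2,0],[0,0,2,1],[0,0,0,-2]]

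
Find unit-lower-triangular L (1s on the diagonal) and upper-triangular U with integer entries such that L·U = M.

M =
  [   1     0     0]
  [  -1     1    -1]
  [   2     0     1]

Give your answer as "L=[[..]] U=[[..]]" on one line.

L=[[1,0,0],[-1,1,0],[2,0,1]] U=[[1,0,0],[0,1,-1],[0,0,1]]

  r1 -= -1·r0 → [0,1,-1]
  r2 -= 2·r0 → [0,0,1]
  r2 -= 0·r1 → [0,0,1]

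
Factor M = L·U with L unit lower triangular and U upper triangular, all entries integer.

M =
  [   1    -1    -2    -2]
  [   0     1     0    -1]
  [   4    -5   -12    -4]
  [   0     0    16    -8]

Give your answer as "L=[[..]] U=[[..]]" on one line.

  row1 -= 0·row0 → [0,1,0,-1]
  row2 -= 4·row0 → [0,-1,-4,4]
  row3 -= 0·row0 → [0,0,16,-8]
  row2 -= -1·row1 → [0,0,-4,3]
  row3 -= 0·row1 → [0,0,16,-8]
  row3 -= -4·row2 → [0,0,0,4]

L=[[1,0,0,0],[0,1,0,0],[4,-1,1,0],[0,0,-4,1]] U=[[1,-1,-2,-2],[0,1,0,-1],[0,0,-4,3],[0,0,0,4]]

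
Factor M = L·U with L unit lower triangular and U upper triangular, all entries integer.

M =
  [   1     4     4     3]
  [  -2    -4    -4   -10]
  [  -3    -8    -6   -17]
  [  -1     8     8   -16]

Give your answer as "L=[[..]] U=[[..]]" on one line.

L=[[1,0,0,0],[-2,1,0,0],[-3,1,1,0],[-1,3,0,1]] U=[[1,4,4,3],[0,4,4,-4],[0,0,2,-4],[0,0,0,-1]]

  R1 -= -2·R0 → [0,4,4,-4]
  R2 -= -3·R0 → [0,4,6,-8]
  R3 -= -1·R0 → [0,12,12,-13]
  R2 -= 1·R1 → [0,0,2,-4]
  R3 -= 3·R1 → [0,0,0,-1]
  R3 -= 0·R2 → [0,0,0,-1]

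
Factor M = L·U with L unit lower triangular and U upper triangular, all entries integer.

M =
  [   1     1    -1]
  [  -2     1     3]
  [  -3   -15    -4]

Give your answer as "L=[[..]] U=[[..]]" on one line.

  r1 -= -2·r0 → [0,3,1]
  r2 -= -3·r0 → [0,-12,-7]
  r2 -= -4·r1 → [0,0,-3]

L=[[1,0,0],[-2,1,0],[-3,-4,1]] U=[[1,1,-1],[0,3,1],[0,0,-3]]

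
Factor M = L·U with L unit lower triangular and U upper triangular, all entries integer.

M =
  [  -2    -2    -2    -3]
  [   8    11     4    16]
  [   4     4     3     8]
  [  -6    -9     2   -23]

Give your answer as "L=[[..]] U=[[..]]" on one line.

  R1 -= -4·R0 → [0,3,-4,4]
  R2 -= -2·R0 → [0,0,-1,2]
  R3 -= 3·R0 → [0,-3,8,-14]
  R2 -= 0·R1 → [0,0,-1,2]
  R3 -= -1·R1 → [0,0,4,-10]
  R3 -= -4·R2 → [0,0,0,-2]

L=[[1,0,0,0],[-4,1,0,0],[-2,0,1,0],[3,-1,-4,1]] U=[[-2,-2,-2,-3],[0,3,-4,4],[0,0,-1,2],[0,0,0,-2]]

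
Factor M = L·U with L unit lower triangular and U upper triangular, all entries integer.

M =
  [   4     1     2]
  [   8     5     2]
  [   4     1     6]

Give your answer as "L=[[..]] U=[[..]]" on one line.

  r1 -= 2·r0 → [0,3,-2]
  r2 -= 1·r0 → [0,0,4]
  r2 -= 0·r1 → [0,0,4]

L=[[1,0,0],[2,1,0],[1,0,1]] U=[[4,1,2],[0,3,-2],[0,0,4]]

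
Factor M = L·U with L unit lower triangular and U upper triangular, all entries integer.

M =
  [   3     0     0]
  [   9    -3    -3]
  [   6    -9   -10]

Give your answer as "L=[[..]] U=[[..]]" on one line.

  R1 -= 3·R0 → [0,-3,-3]
  R2 -= 2·R0 → [0,-9,-10]
  R2 -= 3·R1 → [0,0,-1]

L=[[1,0,0],[3,1,0],[2,3,1]] U=[[3,0,0],[0,-3,-3],[0,0,-1]]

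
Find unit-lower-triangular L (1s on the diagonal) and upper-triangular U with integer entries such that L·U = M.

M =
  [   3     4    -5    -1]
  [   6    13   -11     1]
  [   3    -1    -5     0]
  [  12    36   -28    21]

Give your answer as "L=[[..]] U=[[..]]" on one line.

  R1 -= 2·R0 → [0,5,-1,3]
  R2 -= 1·R0 → [0,-5,0,1]
  R3 -= 4·R0 → [0,20,-8,25]
  R2 -= -1·R1 → [0,0,-1,4]
  R3 -= 4·R1 → [0,0,-4,13]
  R3 -= 4·R2 → [0,0,0,-3]

L=[[1,0,0,0],[2,1,0,0],[1,-1,1,0],[4,4,4,1]] U=[[3,4,-5,-1],[0,5,-1,3],[0,0,-1,4],[0,0,0,-3]]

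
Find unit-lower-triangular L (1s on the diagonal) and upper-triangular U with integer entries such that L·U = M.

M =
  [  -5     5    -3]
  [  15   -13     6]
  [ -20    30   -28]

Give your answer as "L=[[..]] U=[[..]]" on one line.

L=[[1,0,0],[-3,1,0],[4,5,1]] U=[[-5,5,-3],[0,2,-3],[0,0,-1]]

  R1 -= -3·R0 → [0,2,-3]
  R2 -= 4·R0 → [0,10,-16]
  R2 -= 5·R1 → [0,0,-1]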